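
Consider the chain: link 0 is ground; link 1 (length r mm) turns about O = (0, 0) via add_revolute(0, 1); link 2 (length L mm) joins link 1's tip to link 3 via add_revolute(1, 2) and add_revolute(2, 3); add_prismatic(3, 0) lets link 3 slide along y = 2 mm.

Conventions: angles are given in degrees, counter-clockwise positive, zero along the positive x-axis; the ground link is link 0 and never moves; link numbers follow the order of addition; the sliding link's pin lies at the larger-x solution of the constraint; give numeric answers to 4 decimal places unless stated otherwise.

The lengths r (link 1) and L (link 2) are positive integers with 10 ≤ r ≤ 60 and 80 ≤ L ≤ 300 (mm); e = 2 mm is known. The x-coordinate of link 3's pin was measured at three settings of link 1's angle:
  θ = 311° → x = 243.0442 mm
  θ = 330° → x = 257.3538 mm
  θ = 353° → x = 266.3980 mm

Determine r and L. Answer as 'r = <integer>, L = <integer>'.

constraint per measurement: (x − r cos θ)² + (r sin θ − e)² = L²
subtracting the θ₁ and θ₂ equations cancels the r² and L² terms:
r = (x₁² − x₂²) / (2[(x₁cos θ₁ + e sin θ₁) − (x₂cos θ₂ + e sin θ₂)]) = 56.0000 → r = 56
L² = (x₁ − r cos θ₁)² + (r sin θ₁ − e)² = 44520.9878 → L = 211.0000 → L = 211
check at θ₃=353°: x = 266.3980 (printed 266.3980) ✓

r = 56, L = 211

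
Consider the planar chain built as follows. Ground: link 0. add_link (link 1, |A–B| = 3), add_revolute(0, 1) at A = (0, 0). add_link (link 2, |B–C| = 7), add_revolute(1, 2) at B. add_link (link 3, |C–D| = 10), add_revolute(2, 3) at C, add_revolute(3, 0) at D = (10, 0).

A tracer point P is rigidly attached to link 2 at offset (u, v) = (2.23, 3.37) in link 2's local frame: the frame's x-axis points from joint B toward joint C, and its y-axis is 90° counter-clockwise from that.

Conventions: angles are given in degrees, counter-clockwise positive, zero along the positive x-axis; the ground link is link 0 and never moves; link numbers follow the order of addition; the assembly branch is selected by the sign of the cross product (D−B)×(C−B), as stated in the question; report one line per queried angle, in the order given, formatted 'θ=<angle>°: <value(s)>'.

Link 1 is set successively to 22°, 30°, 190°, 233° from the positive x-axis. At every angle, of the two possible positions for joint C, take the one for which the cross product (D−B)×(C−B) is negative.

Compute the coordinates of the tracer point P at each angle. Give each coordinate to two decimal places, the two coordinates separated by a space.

A=(0,0), D=(10.00,0)
θ=22°: B = A + 3.00·(cos22°, sin22°) = (2.7816, 1.1238)
θ=22°: |BD| = 7.3054
θ=22°: circle(B,7.00) ∩ circle(D,10.00): a=0.1621, h=6.9981
θ=22°:   candidates: C₊=(4.0183,8.0137) cross=51.124; C₋=(1.8652,-5.8159) cross=-51.124
θ=22°:   branch - wants cross < 0 → take C=(1.8652,-5.8159) (cross=-51.124)
θ=22°: ex = (C−B)/|BC| = (-0.1309,-0.9914); ey = (0.9914,-0.1309)
θ=22°: P = B + 2.23·ex + 3.37·ey = (5.8306,-1.5281)
θ=30°: B = A + 3.00·(cos30°, sin30°) = (2.5981, 1.5000)
θ=30°: |BD| = 7.5524
θ=30°: circle(B,7.00) ∩ circle(D,10.00): a=0.3998, h=6.9886
θ=30°:   candidates: C₊=(4.3779,8.2699) cross=52.780; C₋=(1.6019,-5.4287) cross=-52.780
θ=30°:   branch - wants cross < 0 → take C=(1.6019,-5.4287) (cross=-52.780)
θ=30°: ex = (C−B)/|BC| = (-0.1423,-0.9898); ey = (0.9898,-0.1423)
θ=30°: P = B + 2.23·ex + 3.37·ey = (5.6164,-1.1869)
θ=190°: B = A + 3.00·(cos190°, sin190°) = (-2.9544, -0.5209)
θ=190°: |BD| = 12.9649
θ=190°: circle(B,7.00) ∩ circle(D,10.00): a=4.5156, h=5.3488
θ=190°:   candidates: C₊=(1.3426,5.0050) cross=69.346; C₋=(1.7724,-5.6840) cross=-69.346
θ=190°:   branch - wants cross < 0 → take C=(1.7724,-5.6840) (cross=-69.346)
θ=190°: ex = (C−B)/|BC| = (0.6753,-0.7376); ey = (0.7376,0.6753)
θ=190°: P = B + 2.23·ex + 3.37·ey = (1.0370,0.1099)
θ=233°: B = A + 3.00·(cos233°, sin233°) = (-1.8054, -2.3959)
θ=233°: |BD| = 12.0461
θ=233°: circle(B,7.00) ∩ circle(D,10.00): a=3.9062, h=5.8088
θ=233°:   candidates: C₊=(0.8674,4.0737) cross=69.973; C₋=(3.1780,-7.3117) cross=-69.973
θ=233°:   branch - wants cross < 0 → take C=(3.1780,-7.3117) (cross=-69.973)
θ=233°: ex = (C−B)/|BC| = (0.7119,-0.7023); ey = (0.7023,0.7119)
θ=233°: P = B + 2.23·ex + 3.37·ey = (2.1487,-1.5627)

θ=22°: 5.83 -1.53
θ=30°: 5.62 -1.19
θ=190°: 1.04 0.11
θ=233°: 2.15 -1.56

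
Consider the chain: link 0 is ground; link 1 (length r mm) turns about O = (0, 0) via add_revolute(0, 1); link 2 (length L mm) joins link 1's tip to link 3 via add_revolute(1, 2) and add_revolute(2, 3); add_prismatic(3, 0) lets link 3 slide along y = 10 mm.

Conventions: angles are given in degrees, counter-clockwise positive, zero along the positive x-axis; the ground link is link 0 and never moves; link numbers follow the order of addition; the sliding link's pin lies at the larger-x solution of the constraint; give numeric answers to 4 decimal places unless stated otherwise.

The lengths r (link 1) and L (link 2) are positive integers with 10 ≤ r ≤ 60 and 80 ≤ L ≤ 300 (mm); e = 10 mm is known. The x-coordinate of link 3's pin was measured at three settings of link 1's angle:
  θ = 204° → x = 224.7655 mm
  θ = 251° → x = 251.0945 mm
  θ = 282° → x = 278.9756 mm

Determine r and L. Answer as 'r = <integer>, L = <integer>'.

constraint per measurement: (x − r cos θ)² + (r sin θ − e)² = L²
subtracting the θ₁ and θ₂ equations cancels the r² and L² terms:
r = (x₁² − x₂²) / (2[(x₁cos θ₁ + e sin θ₁) − (x₂cos θ₂ + e sin θ₂)]) = 53.0000 → r = 53
L² = (x₁ − r cos θ₁)² + (r sin θ₁ − e)² = 75625.0220 → L = 275.0000 → L = 275
check at θ₃=282°: x = 278.9756 (printed 278.9756) ✓

r = 53, L = 275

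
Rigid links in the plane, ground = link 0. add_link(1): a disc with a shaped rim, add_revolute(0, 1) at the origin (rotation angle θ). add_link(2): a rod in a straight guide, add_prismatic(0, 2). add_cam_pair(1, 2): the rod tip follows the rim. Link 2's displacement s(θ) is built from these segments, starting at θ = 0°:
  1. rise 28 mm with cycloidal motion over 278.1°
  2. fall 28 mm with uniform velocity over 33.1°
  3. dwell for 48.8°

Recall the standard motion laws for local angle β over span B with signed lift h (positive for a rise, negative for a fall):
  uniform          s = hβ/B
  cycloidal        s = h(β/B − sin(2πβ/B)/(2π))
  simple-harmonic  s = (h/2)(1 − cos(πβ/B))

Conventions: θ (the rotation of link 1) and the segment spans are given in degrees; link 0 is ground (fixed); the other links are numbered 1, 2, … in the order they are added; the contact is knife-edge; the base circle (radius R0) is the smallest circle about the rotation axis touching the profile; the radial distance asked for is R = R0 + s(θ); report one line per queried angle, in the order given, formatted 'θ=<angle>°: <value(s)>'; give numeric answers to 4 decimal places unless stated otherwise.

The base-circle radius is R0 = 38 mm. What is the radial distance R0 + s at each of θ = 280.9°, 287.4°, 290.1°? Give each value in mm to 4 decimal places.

segment 1 (0° to 278.1°, cycloidal, h = 28) is passed completely: s = 0.0000 + (28) = 28.0000
θ = 280.9° falls in segment 2 (278.1° to 311.2°, uniform, h = -28): β = 280.9 − 278.1 = 2.8°, B = 33.1°; Δs = -28·2.8/33.1 = -2.3686; s = 28.0000 − 2.3686 = 25.6314
θ = 287.4° falls in segment 2 (278.1° to 311.2°, uniform, h = -28): β = 287.4 − 278.1 = 9.3°, B = 33.1°; Δs = -28·9.3/33.1 = -7.8671; s = 28.0000 − 7.8671 = 20.1329
θ = 290.1° falls in segment 2 (278.1° to 311.2°, uniform, h = -28): β = 290.1 − 278.1 = 12°, B = 33.1°; Δs = -28·12/33.1 = -10.1511; s = 28.0000 − 10.1511 = 17.8489
θ=280.9°: R = R0 + s = 38 + 25.6314 = 63.6314
θ=287.4°: R = R0 + s = 38 + 20.1329 = 58.1329
θ=290.1°: R = R0 + s = 38 + 17.8489 = 55.8489

θ=280.9°: 63.6314
θ=287.4°: 58.1329
θ=290.1°: 55.8489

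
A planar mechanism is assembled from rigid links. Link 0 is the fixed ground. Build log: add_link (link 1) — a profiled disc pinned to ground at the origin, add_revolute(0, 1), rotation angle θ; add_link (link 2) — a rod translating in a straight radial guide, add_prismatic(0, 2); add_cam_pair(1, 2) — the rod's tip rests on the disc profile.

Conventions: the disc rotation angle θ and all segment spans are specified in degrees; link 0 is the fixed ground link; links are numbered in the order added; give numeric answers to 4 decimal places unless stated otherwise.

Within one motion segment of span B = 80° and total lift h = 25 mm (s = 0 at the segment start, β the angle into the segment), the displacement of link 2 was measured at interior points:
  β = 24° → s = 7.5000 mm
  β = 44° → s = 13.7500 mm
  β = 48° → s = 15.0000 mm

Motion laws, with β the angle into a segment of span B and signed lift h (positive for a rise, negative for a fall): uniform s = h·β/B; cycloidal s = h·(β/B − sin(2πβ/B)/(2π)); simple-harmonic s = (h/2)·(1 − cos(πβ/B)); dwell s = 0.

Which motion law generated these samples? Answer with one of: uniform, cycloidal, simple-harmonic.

candidates at β/B = r: uniform s = h·r (linear in β); cycloidal s = h·(r − sin(2πr)/(2π)); simple-harmonic s = (h/2)(1 − cos(πr))
β=24°: printed 7.5000 | uniform 7.5000, cycloidal 3.7159, simple-harmonic 5.1527
β=44°: printed 13.7500 | uniform 13.7500, cycloidal 14.9795, simple-harmonic 14.4554
β=48°: printed 15.0000 | uniform 15.0000, cycloidal 17.3387, simple-harmonic 16.3627
only one law matches every sample → uniform

uniform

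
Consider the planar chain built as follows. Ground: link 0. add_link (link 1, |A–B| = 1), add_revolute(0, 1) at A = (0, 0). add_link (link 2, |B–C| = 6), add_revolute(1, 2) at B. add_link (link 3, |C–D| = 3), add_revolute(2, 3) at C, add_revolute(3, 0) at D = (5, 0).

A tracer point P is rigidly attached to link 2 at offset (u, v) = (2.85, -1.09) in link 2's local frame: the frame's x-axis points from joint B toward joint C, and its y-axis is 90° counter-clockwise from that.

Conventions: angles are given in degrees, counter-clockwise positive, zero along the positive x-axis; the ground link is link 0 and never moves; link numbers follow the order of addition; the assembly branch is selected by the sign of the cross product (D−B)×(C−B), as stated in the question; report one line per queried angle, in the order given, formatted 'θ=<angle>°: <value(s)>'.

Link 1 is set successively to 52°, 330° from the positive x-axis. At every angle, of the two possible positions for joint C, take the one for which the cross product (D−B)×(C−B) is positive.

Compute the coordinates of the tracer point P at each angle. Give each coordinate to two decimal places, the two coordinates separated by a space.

A=(0,0), D=(5.00,0)
θ=52°: B = A + 1.00·(cos52°, sin52°) = (0.6157, 0.7880)
θ=52°: |BD| = 4.4546
θ=52°: circle(B,6.00) ∩ circle(D,3.00): a=5.2579, h=2.8905
θ=52°:   candidates: C₊=(6.3019,2.7028) cross=12.876; C₋=(5.2793,-2.9870) cross=-12.876
θ=52°:   branch + wants cross > 0 → take C=(6.3019,2.7028) (cross=12.876)
θ=52°: ex = (C−B)/|BC| = (0.9477,0.3191); ey = (-0.3191,0.9477)
θ=52°: P = B + 2.85·ex + -1.09·ey = (3.6645,0.6645)
θ=330°: B = A + 1.00·(cos330°, sin330°) = (0.8660, -0.5000)
θ=330°: |BD| = 4.1641
θ=330°: circle(B,6.00) ∩ circle(D,3.00): a=5.3240, h=2.7667
θ=330°:   candidates: C₊=(5.8193,2.8859) cross=11.521; C₋=(6.4838,-2.6074) cross=-11.521
θ=330°:   branch + wants cross > 0 → take C=(5.8193,2.8859) (cross=11.521)
θ=330°: ex = (C−B)/|BC| = (0.8256,0.5643); ey = (-0.5643,0.8256)
θ=330°: P = B + 2.85·ex + -1.09·ey = (3.8340,0.2085)

θ=52°: 3.66 0.66
θ=330°: 3.83 0.21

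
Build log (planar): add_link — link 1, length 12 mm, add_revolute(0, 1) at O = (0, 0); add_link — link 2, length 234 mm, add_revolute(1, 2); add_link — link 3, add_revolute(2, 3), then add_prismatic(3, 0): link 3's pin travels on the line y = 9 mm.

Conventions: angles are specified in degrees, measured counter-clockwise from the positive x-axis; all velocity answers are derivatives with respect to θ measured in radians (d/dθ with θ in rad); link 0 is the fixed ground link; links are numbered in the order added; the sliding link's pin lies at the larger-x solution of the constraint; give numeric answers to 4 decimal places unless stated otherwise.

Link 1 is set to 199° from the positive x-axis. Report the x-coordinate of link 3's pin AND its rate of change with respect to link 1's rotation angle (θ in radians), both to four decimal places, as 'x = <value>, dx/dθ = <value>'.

geometry: r = 12 mm, L = 234 mm, e = 9 mm
crank pin P = (r cos θ, r sin θ) = (-11.346223, -3.906818)
h = r sin θ − e = -3.906818 − 9 = -12.906818
x = r cos θ + √(L² − h²) = -11.346223 + 233.643776 = 222.297553
dx/dθ = −r sin θ − h·r cos θ/√(L² − h²) (θ in radians; h = -12.906818) = 3.280036

x = 222.2976, dx/dθ = 3.2800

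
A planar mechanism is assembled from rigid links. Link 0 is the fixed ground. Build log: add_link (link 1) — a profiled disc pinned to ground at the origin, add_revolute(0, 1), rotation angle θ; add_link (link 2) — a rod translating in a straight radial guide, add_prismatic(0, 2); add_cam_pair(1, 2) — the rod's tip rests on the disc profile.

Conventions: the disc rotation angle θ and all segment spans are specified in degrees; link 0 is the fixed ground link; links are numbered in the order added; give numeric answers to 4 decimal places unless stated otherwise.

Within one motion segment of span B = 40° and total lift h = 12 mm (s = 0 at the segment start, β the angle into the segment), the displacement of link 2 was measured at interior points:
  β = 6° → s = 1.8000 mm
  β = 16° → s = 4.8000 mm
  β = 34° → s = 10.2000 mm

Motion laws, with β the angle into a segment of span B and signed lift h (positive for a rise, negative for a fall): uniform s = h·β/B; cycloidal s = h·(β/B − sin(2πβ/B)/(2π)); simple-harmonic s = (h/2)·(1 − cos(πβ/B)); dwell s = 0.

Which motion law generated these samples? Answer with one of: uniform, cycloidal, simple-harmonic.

candidates at β/B = r: uniform s = h·r (linear in β); cycloidal s = h·(r − sin(2πr)/(2π)); simple-harmonic s = (h/2)(1 − cos(πr))
β=6°: printed 1.8000 | uniform 1.8000, cycloidal 0.2549, simple-harmonic 0.6540
β=16°: printed 4.8000 | uniform 4.8000, cycloidal 3.6774, simple-harmonic 4.1459
β=34°: printed 10.2000 | uniform 10.2000, cycloidal 11.7451, simple-harmonic 11.3460
only one law matches every sample → uniform

uniform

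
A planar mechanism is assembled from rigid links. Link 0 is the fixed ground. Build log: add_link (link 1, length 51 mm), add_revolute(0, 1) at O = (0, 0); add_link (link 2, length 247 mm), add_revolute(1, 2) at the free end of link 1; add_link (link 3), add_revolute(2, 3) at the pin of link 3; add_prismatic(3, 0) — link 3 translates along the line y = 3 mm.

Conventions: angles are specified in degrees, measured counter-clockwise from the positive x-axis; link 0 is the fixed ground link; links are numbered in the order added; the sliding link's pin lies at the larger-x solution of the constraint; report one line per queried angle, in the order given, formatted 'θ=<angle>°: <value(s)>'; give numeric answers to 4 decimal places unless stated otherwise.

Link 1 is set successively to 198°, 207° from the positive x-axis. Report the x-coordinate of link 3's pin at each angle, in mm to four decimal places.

geometry: r = 51 mm, L = 247 mm, e = 3 mm
θ=198°: crank pin P = (r cos θ, r sin θ) = (-48.503882, -15.759867)
θ=198°: h = r sin θ − e = -15.759867 − 3 = -18.759867
θ=198°: x = r cos θ + √(L² − h²) = -48.503882 + 246.286555 = 197.782673
θ=207°: crank pin P = (r cos θ, r sin θ) = (-45.441333, -23.153515)
θ=207°: h = r sin θ − e = -23.153515 − 3 = -26.153515
θ=207°: x = r cos θ + √(L² − h²) = -45.441333 + 245.611469 = 200.170136

θ=198°: 197.7827
θ=207°: 200.1701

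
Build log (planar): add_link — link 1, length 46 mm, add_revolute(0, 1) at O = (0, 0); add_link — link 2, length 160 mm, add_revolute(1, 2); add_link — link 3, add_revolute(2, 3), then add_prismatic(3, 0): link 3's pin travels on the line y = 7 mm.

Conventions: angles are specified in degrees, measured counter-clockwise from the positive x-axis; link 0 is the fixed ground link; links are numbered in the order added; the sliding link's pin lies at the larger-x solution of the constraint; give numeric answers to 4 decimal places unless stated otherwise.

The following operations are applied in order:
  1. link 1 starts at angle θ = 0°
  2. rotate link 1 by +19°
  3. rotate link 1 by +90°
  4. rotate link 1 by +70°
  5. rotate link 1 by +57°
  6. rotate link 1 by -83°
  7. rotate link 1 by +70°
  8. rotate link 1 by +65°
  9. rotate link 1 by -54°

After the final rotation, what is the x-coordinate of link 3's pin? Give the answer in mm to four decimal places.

geometry: r = 46 mm, L = 160 mm, e = 7 mm; θ starts at 0°
rotate link 1 by +19°: θ ← 0° +19° = 19°
rotate link 1 by +90°: θ ← 19° +90° = 109°
rotate link 1 by +70°: θ ← 109° +70° = 179°
rotate link 1 by +57°: θ ← 179° +57° = 236°
rotate link 1 by -83°: θ ← 236° -83° = 153°
rotate link 1 by +70°: θ ← 153° +70° = 223°
rotate link 1 by +65°: θ ← 223° +65° = 288°
rotate link 1 by -54°: θ ← 288° -54° = 234°
crank pin P = (r cos θ, r sin θ) = (-27.038122, -37.214782)
h = r sin θ − e = -37.214782 − 7 = -44.214782
x = r cos θ + √(L² − h²) = -27.038122 + 153.769480 = 126.731359

126.7314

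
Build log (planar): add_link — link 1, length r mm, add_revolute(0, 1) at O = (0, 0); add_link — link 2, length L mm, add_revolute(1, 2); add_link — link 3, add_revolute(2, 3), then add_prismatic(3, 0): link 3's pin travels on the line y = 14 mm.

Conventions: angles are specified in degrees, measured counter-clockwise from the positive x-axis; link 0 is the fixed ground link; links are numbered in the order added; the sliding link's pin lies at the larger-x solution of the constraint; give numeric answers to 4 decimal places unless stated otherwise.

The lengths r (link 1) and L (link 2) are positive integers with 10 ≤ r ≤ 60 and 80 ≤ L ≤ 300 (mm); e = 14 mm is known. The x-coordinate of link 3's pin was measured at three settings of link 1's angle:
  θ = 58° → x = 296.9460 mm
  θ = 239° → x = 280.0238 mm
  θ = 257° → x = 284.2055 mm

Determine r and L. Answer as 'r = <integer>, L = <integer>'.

constraint per measurement: (x − r cos θ)² + (r sin θ − e)² = L²
subtracting the θ₁ and θ₂ equations cancels the r² and L² terms:
r = (x₁² − x₂²) / (2[(x₁cos θ₁ + e sin θ₁) − (x₂cos θ₂ + e sin θ₂)]) = 15.0000 → r = 15
L² = (x₁ − r cos θ₁)² + (r sin θ₁ − e)² = 83521.0245 → L = 289.0000 → L = 289
check at θ₃=257°: x = 284.2055 (printed 284.2055) ✓

r = 15, L = 289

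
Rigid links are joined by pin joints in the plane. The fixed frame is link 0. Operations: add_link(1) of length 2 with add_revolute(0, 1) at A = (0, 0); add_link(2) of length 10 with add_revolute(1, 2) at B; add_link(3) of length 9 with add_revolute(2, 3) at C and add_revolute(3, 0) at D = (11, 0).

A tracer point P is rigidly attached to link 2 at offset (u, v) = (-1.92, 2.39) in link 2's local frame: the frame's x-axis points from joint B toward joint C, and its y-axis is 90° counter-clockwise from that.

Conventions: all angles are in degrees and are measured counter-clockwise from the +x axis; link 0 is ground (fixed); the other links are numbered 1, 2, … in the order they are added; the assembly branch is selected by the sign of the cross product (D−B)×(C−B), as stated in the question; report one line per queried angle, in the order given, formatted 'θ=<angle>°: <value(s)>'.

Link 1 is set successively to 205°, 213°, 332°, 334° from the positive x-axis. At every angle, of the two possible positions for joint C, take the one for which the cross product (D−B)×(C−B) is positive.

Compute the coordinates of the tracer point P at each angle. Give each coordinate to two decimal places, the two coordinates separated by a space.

A=(0,0), D=(11.00,0)
θ=205°: B = A + 2.00·(cos205°, sin205°) = (-1.8126, -0.8452)
θ=205°: |BD| = 12.8405
θ=205°: circle(B,10.00) ∩ circle(D,9.00): a=7.1601, h=6.9809
θ=205°:   candidates: C₊=(4.8724,6.5919) cross=89.638; C₋=(5.7915,-7.3397) cross=-89.638
θ=205°:   branch + wants cross > 0 → take C=(4.8724,6.5919) (cross=89.638)
θ=205°: ex = (C−B)/|BC| = (0.6685,0.7437); ey = (-0.7437,0.6685)
θ=205°: P = B + -1.92·ex + 2.39·ey = (-4.8736,-0.6754)
θ=213°: B = A + 2.00·(cos213°, sin213°) = (-1.6773, -1.0893)
θ=213°: |BD| = 12.7241
θ=213°: circle(B,10.00) ∩ circle(D,9.00): a=7.1086, h=7.0333
θ=213°:   candidates: C₊=(4.8031,6.5267) cross=89.492; C₋=(6.0073,-7.4882) cross=-89.492
θ=213°:   branch + wants cross > 0 → take C=(4.8031,6.5267) (cross=89.492)
θ=213°: ex = (C−B)/|BC| = (0.6480,0.7616); ey = (-0.7616,0.6480)
θ=213°: P = B + -1.92·ex + 2.39·ey = (-4.7418,-1.0027)
θ=332°: B = A + 2.00·(cos332°, sin332°) = (1.7659, -0.9389)
θ=332°: |BD| = 9.2817
θ=332°: circle(B,10.00) ∩ circle(D,9.00): a=5.6644, h=8.2410
θ=332°:   candidates: C₊=(6.5675,7.8328) cross=76.491; C₋=(8.2349,-8.5647) cross=-76.491
θ=332°:   branch + wants cross > 0 → take C=(6.5675,7.8328) (cross=76.491)
θ=332°: ex = (C−B)/|BC| = (0.4802,0.8772); ey = (-0.8772,0.4802)
θ=332°: P = B + -1.92·ex + 2.39·ey = (-1.2525,-1.4755)
θ=334°: B = A + 2.00·(cos334°, sin334°) = (1.7976, -0.8767)
θ=334°: |BD| = 9.2441
θ=334°: circle(B,10.00) ∩ circle(D,9.00): a=5.6497, h=8.2511
θ=334°:   candidates: C₊=(6.6393,7.8730) cross=76.274; C₋=(8.2044,-8.5548) cross=-76.274
θ=334°:   branch + wants cross > 0 → take C=(6.6393,7.8730) (cross=76.274)
θ=334°: ex = (C−B)/|BC| = (0.4842,0.8750); ey = (-0.8750,0.4842)
θ=334°: P = B + -1.92·ex + 2.39·ey = (-1.2232,-1.3995)

θ=205°: -4.87 -0.68
θ=213°: -4.74 -1.00
θ=332°: -1.25 -1.48
θ=334°: -1.22 -1.40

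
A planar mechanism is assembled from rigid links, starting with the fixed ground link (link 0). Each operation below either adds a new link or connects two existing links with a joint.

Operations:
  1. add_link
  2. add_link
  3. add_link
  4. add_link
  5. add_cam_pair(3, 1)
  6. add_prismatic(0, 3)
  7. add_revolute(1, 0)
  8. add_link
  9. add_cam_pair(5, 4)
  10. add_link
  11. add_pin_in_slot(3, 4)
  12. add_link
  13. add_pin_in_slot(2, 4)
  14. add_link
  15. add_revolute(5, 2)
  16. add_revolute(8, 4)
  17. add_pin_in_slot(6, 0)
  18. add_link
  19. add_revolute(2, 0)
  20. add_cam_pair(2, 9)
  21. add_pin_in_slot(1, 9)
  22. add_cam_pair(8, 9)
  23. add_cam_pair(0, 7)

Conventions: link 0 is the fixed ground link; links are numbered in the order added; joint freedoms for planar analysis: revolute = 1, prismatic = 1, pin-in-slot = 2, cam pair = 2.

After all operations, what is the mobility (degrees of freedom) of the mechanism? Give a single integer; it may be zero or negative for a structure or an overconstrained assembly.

ground; <1,0,0>
#1 <2,0,0>
#2 <3,0,0>
#3 <4,0,0>
#4 <5,0,0>
C:3↔1 J2 <5,0,1>
P:0↔3 J1 <5,1,1>
R:1↔0 J1 <5,2,1>
#5 <6,2,1>
C:5↔4 J2 <6,2,2>
#6 <7,2,2>
PS:3↔4 J2 <7,2,3>
#7 <8,2,3>
PS:2↔4 J2 <8,2,4>
#8 <9,2,4>
R:5↔2 J1 <9,3,4>
R:8↔4 J1 <9,4,4>
PS:6↔0 J2 <9,4,5>
#9 <10,4,5>
R:2↔0 J1 <10,5,5>
C:2↔9 J2 <10,5,6>
PS:1↔9 J2 <10,5,7>
C:8↔9 J2 <10,5,8>
C:0↔7 J2 <10,5,9>
3×9 − 2×5 − 1×9 = 8

M = 8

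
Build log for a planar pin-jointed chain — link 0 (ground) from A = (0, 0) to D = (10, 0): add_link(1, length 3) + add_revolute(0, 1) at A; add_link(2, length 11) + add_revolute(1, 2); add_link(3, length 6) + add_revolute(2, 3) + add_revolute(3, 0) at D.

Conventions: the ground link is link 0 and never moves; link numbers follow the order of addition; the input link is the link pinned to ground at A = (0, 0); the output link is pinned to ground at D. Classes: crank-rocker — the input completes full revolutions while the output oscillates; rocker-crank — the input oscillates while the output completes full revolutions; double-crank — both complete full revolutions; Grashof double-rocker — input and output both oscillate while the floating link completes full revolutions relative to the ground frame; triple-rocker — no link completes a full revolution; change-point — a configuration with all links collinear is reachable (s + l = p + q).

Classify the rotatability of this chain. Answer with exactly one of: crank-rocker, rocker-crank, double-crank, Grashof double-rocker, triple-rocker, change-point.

lengths: ground=10, input=3, coupler=11, output=6
sorted: s=3 (shortest), l=11 (longest), p+q=16
s + l = 14 vs p + q = 16
s + l < p + q (Grashof) with shortest = input link → crank-rocker

crank-rocker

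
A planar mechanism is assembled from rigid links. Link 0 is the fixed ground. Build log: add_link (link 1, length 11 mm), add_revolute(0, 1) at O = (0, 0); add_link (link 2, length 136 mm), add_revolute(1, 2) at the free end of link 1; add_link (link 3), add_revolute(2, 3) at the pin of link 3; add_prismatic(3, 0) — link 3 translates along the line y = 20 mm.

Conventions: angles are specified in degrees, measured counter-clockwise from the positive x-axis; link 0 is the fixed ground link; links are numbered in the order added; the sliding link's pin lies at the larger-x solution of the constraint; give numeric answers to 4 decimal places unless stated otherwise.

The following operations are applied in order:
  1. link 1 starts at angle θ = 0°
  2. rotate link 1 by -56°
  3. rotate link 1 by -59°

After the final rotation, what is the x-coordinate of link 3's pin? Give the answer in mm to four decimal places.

geometry: r = 11 mm, L = 136 mm, e = 20 mm; θ starts at 0°
rotate link 1 by -56°: θ ← 0° -56° = -56°
rotate link 1 by -59°: θ ← -56° -59° = -115°
crank pin P = (r cos θ, r sin θ) = (-4.648801, -9.969386)
h = r sin θ − e = -9.969386 − 20 = -29.969386
x = r cos θ + √(L² − h²) = -4.648801 + 132.656835 = 128.008034

128.0080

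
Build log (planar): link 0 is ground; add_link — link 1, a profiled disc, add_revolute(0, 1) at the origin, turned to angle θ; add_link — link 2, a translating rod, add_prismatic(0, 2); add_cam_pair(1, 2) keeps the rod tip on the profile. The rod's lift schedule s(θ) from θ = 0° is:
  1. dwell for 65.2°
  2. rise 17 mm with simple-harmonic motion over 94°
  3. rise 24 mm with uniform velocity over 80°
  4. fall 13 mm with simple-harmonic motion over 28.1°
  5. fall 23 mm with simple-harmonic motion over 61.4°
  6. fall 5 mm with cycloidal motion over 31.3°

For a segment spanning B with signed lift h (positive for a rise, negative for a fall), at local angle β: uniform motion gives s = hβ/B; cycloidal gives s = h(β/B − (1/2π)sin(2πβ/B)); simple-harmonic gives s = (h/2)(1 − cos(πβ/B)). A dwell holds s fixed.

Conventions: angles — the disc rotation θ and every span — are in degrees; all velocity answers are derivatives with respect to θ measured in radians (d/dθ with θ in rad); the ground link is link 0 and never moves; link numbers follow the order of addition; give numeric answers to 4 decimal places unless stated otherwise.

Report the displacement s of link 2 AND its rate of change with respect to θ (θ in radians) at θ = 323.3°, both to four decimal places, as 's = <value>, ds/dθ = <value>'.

seg 1 [0°–65.2°] dwell: s stays 0.0000
seg 2 [65.2°–159.2°] simple-harmonic, h=17: full span → s += 17 → s = 17.0000
seg 3 [159.2°–239.2°] uniform, h=24: full span → s += 24 → s = 41.0000
seg 4 [239.2°–267.3°] simple-harmonic, h=-13: full span → s += -13 → s = 28.0000
seg 5 [267.3°–328.7°] simple-harmonic, h=-23: θ=323.3° here. β=56, B=61.4. -23/2·(1 − cos(π·0.9121)) = -22.5638 → s = 5.4362
velocity in seg [267.3°–328.7°] (simple-harmonic), θ in radians: β = 56° = 0.9774 rad, B = 61.4° = 1.0716 rad; ds/dθ = (πh/(2B)) sin(πβ/B) = (π·(-23)/(2·1.0716)) sin(π·0.9121) = -9.196815 mm/rad

s = 5.4362, ds/dθ = -9.1968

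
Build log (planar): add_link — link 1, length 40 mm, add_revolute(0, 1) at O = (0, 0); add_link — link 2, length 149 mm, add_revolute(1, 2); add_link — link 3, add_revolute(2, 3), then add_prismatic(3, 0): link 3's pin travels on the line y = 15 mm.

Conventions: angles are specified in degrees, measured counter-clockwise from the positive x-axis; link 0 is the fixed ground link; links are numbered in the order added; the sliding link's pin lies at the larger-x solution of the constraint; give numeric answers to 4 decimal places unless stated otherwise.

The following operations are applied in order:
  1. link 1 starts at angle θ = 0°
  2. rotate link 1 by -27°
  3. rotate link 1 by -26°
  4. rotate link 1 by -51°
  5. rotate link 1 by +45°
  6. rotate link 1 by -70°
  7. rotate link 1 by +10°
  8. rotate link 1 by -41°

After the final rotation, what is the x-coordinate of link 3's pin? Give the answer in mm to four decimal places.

geometry: r = 40 mm, L = 149 mm, e = 15 mm; θ starts at 0°
rotate link 1 by -27°: θ ← 0° -27° = -27°
rotate link 1 by -26°: θ ← -27° -26° = -53°
rotate link 1 by -51°: θ ← -53° -51° = -104°
rotate link 1 by +45°: θ ← -104° +45° = -59°
rotate link 1 by -70°: θ ← -59° -70° = -129°
rotate link 1 by +10°: θ ← -129° +10° = -119°
rotate link 1 by -41°: θ ← -119° -41° = -160°
crank pin P = (r cos θ, r sin θ) = (-37.587705, -13.680806)
h = r sin θ − e = -13.680806 − 15 = -28.680806
x = r cos θ + √(L² − h²) = -37.587705 + 146.213581 = 108.625877

108.6259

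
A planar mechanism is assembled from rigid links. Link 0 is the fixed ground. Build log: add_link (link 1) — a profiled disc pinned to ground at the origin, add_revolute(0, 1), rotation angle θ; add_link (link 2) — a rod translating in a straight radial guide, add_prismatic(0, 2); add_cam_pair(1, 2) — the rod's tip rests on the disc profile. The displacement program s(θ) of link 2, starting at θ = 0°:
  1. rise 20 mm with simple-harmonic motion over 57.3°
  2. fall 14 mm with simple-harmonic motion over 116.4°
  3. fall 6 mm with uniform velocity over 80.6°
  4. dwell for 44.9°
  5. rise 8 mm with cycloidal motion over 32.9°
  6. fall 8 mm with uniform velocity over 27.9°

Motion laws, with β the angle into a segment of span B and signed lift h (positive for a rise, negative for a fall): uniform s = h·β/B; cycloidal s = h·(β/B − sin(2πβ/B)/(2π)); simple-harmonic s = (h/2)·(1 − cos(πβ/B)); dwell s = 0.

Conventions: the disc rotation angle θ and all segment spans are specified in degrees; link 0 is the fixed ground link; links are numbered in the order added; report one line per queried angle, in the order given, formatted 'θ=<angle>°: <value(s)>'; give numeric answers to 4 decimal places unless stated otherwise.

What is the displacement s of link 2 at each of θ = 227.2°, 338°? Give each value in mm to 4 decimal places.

seg 1 [0°–57.3°] simple-harmonic, h=20: full span → s += 20 → s = 20.0000
seg 2 [57.3°–173.7°] simple-harmonic, h=-14: full span → s += -14 → s = 6.0000
seg 3 [173.7°–254.3°] uniform, h=-6: θ=227.2° here. β=53.5, B=80.6. -6·53.5/80.6 = -3.9826 → s = 2.0174
seg 3 [173.7°–254.3°] uniform, h=-6: full span → s += -6 → s = 0.0000
seg 4 [254.3°–299.2°] dwell: s stays 0.0000
seg 5 [299.2°–332.1°] cycloidal, h=8: full span → s += 8 → s = 8.0000
seg 6 [332.1°–360°] uniform, h=-8: θ=338° here. β=5.9, B=27.9. -8·5.9/27.9 = -1.6918 → s = 6.3082

θ=227.2°: 2.0174
θ=338°: 6.3082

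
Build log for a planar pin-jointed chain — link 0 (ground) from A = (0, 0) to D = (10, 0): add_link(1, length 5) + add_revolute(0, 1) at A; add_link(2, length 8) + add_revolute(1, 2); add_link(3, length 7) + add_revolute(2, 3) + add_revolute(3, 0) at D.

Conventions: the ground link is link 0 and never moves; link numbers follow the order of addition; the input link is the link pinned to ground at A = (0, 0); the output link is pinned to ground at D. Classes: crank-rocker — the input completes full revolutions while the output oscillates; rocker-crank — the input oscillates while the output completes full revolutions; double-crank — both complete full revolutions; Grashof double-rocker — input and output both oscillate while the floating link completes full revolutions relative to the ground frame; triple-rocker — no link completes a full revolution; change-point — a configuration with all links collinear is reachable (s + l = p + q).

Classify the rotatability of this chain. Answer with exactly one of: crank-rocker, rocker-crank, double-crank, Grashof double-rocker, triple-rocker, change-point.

lengths: ground=10, input=5, coupler=8, output=7
sorted: s=5 (shortest), l=10 (longest), p+q=15
s + l = 15 vs p + q = 15
s + l = p + q → change-point (collinear configuration reachable)

change-point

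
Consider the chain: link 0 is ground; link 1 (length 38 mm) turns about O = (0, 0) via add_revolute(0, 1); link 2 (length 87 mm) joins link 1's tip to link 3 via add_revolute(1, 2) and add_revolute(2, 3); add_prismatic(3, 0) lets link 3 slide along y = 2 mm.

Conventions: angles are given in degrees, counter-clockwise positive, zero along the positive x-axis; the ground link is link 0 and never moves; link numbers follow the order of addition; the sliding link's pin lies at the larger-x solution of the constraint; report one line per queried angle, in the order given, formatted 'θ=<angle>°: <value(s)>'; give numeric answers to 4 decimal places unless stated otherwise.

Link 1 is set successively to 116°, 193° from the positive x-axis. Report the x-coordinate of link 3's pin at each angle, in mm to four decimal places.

geometry: r = 38 mm, L = 87 mm, e = 2 mm
θ=116°: crank pin P = (r cos θ, r sin θ) = (-16.658104, 34.154174)
θ=116°: h = r sin θ − e = 34.154174 − 2 = 32.154174
θ=116°: x = r cos θ + √(L² − h²) = -16.658104 + 80.840022 = 64.181918
θ=193°: crank pin P = (r cos θ, r sin θ) = (-37.026062, -8.548140)
θ=193°: h = r sin θ − e = -8.548140 − 2 = -10.548140
θ=193°: x = r cos θ + √(L² − h²) = -37.026062 + 86.358189 = 49.332126

θ=116°: 64.1819
θ=193°: 49.3321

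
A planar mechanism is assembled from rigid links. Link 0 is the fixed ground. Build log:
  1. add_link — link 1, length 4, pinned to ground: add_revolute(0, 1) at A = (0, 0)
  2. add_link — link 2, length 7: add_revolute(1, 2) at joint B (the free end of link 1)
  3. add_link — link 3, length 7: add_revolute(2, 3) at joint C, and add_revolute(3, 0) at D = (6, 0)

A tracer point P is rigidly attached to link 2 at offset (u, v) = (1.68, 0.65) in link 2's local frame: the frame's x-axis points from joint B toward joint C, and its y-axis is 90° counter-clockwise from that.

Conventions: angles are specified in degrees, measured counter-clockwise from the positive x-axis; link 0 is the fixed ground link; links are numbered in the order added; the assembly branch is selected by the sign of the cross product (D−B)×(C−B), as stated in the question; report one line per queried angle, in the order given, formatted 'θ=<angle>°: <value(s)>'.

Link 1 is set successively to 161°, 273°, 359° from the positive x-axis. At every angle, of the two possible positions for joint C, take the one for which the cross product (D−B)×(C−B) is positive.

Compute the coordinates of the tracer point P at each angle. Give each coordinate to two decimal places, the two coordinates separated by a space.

A=(0,0), D=(6.00,0)
θ=161°: B = A + 4.00·(cos161°, sin161°) = (-3.7821, 1.3023)
θ=161°: |BD| = 9.8684
θ=161°: circle(B,7.00) ∩ circle(D,7.00): a=4.9342, h=4.9653
θ=161°:   candidates: C₊=(1.7642,5.5730) cross=48.999; C₋=(0.4537,-4.2707) cross=-48.999
θ=161°:   branch + wants cross > 0 → take C=(1.7642,5.5730) (cross=48.999)
θ=161°: ex = (C−B)/|BC| = (0.7923,0.6101); ey = (-0.6101,0.7923)
θ=161°: P = B + 1.68·ex + 0.65·ey = (-2.8475,2.8423)
θ=273°: B = A + 4.00·(cos273°, sin273°) = (0.2093, -3.9945)
θ=273°: |BD| = 7.0348
θ=273°: circle(B,7.00) ∩ circle(D,7.00): a=3.5174, h=6.0521
θ=273°:   candidates: C₊=(-0.3319,2.9845) cross=42.575; C₋=(6.5412,-6.9790) cross=-42.575
θ=273°:   branch + wants cross > 0 → take C=(-0.3319,2.9845) (cross=42.575)
θ=273°: ex = (C−B)/|BC| = (-0.0773,0.9970); ey = (-0.9970,-0.0773)
θ=273°: P = B + 1.68·ex + 0.65·ey = (-0.5686,-2.3698)
θ=359°: B = A + 4.00·(cos359°, sin359°) = (3.9994, -0.0698)
θ=359°: |BD| = 2.0018
θ=359°: circle(B,7.00) ∩ circle(D,7.00): a=1.0009, h=6.9281
θ=359°:   candidates: C₊=(4.7581,6.8890) cross=13.869; C₋=(5.2413,-6.9588) cross=-13.869
θ=359°:   branch + wants cross > 0 → take C=(4.7581,6.8890) (cross=13.869)
θ=359°: ex = (C−B)/|BC| = (0.1084,0.9941); ey = (-0.9941,0.1084)
θ=359°: P = B + 1.68·ex + 0.65·ey = (3.5353,1.6707)

θ=161°: -2.85 2.84
θ=273°: -0.57 -2.37
θ=359°: 3.54 1.67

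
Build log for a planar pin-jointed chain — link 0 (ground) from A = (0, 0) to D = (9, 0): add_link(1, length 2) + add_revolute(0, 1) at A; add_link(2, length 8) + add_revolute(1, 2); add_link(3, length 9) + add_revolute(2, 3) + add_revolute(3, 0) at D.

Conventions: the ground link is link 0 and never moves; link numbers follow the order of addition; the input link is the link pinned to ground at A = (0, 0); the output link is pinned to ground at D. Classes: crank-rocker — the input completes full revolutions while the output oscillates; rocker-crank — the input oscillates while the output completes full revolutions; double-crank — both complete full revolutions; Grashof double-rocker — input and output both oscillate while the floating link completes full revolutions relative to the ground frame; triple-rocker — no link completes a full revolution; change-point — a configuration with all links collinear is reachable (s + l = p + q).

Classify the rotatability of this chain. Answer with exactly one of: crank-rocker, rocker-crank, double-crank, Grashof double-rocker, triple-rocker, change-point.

lengths: ground=9, input=2, coupler=8, output=9
sorted: s=2 (shortest), l=9 (longest), p+q=17
s + l = 11 vs p + q = 17
s + l < p + q (Grashof) with shortest = input link → crank-rocker

crank-rocker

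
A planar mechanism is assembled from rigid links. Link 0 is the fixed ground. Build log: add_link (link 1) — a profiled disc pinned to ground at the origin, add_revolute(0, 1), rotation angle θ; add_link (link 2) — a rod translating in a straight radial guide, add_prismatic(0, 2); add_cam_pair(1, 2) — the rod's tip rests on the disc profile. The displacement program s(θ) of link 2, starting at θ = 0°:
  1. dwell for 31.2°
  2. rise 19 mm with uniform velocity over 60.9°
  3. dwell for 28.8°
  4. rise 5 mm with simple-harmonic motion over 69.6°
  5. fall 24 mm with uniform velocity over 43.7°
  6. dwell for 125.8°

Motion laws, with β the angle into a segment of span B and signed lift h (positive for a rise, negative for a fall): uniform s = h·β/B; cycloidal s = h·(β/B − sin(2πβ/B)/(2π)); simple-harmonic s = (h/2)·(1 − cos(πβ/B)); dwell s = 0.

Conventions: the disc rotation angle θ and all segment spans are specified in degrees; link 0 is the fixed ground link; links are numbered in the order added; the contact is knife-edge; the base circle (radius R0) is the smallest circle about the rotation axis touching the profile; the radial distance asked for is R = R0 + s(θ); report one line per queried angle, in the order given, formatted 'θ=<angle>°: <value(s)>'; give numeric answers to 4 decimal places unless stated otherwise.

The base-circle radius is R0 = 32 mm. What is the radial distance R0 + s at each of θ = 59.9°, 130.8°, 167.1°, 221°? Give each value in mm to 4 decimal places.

seg 1 [0°–31.2°] dwell: s stays 0.0000
seg 2 [31.2°–92.1°] uniform, h=19: θ=59.9° here. β=28.7, B=60.9. 19·28.7/60.9 = 8.9540 → s = 8.9540
seg 2 [31.2°–92.1°] uniform, h=19: full span → s += 19 → s = 19.0000
seg 3 [92.1°–120.9°] dwell: s stays 19.0000
seg 4 [120.9°–190.5°] simple-harmonic, h=5: θ=130.8° here. β=9.9, B=69.6. 5/2·(1 − cos(π·0.1422)) = 0.2455 → s = 19.2455
seg 4 [120.9°–190.5°] simple-harmonic, h=5: θ=167.1° here. β=46.2, B=69.6. 5/2·(1 − cos(π·0.6638)) = 3.7304 → s = 22.7304
seg 4 [120.9°–190.5°] simple-harmonic, h=5: full span → s += 5 → s = 24.0000
seg 5 [190.5°–234.2°] uniform, h=-24: θ=221° here. β=30.5, B=43.7. -24·30.5/43.7 = -16.7506 → s = 7.2494
θ=59.9°: R = R0 + s = 32 + 8.9540 = 40.9540
θ=130.8°: R = R0 + s = 32 + 19.2455 = 51.2455
θ=167.1°: R = R0 + s = 32 + 22.7304 = 54.7304
θ=221°: R = R0 + s = 32 + 7.2494 = 39.2494

θ=59.9°: 40.9540
θ=130.8°: 51.2455
θ=167.1°: 54.7304
θ=221°: 39.2494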